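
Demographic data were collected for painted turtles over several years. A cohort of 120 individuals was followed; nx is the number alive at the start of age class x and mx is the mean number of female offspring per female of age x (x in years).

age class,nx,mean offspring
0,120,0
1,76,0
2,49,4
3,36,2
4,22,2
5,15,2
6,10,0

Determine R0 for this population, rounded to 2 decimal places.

lx = nx/n0 = nx/120: 1, 0.63333…, 0.40833…, 0.3, 0.18333…, 0.125, 0.08333…
lx·mx by age: 0, 0, 1.633333…, 0.6, 0.366667…, 0.25, 0
R0 = Σ lx·mx = 2.85… → 2.85

2.85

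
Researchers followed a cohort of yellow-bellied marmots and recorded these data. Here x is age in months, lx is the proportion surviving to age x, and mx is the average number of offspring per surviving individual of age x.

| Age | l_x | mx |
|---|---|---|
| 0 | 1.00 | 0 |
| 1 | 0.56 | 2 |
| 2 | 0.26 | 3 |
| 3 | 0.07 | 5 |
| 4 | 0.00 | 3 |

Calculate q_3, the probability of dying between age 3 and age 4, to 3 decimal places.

q_3 = (l_3 − l_4) / l_3 = (0.07 − 0) / 0.07
     = 0.07 / 0.07 = 1 → 1.000

1.000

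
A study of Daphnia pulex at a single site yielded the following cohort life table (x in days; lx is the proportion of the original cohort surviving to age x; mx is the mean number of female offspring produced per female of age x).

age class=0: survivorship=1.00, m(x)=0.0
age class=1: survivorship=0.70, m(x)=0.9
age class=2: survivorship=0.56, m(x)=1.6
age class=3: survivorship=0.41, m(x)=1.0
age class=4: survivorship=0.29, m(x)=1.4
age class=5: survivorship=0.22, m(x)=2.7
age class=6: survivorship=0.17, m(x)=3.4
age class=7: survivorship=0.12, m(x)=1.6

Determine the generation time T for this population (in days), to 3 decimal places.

3.523

lx·mx: 0, 0.63, 0.896, 0.41, 0.406, 0.594, 0.578, 0.192 → R0 = 3.706
x·lx·mx: 0, 0.63, 1.792, 1.23, 1.624, 2.97, 3.468, 1.344 → Σ = 13.058
T = 13.058 / 3.706 = 3.523475… → 3.523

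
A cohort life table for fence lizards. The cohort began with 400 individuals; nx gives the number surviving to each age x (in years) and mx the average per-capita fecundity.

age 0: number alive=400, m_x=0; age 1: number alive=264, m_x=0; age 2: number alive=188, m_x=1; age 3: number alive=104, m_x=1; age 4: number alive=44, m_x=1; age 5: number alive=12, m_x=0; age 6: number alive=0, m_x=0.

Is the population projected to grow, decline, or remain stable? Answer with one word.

lx = nx/n0 = nx/400: 1, 0.66, 0.47, 0.26, 0.11, 0.03, 0
R0 = Σ lx·mx = 0 + 0 + 0.47 + 0.26 + 0.11 + 0 + 0 = 0.84
R0 < 1, so the population is declining.

declining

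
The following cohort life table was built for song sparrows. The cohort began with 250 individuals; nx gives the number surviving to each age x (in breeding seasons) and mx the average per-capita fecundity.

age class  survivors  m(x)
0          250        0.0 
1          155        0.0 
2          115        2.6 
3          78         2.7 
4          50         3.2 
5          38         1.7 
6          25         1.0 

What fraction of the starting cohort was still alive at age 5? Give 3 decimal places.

0.152

l_5 = n_5/n_0 = 38/250 = 0.152 → 0.152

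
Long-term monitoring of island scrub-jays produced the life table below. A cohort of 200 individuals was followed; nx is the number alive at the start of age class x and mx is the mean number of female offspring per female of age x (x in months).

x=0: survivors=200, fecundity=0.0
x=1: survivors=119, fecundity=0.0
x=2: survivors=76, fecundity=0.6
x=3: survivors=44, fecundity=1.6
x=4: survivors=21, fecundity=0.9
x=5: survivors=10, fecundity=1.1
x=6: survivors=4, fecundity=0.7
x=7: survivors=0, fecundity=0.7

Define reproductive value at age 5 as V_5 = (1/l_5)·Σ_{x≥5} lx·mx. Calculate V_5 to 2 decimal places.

lx = nx/n0 = nx/200: 1, 0.595, 0.38, 0.22, 0.105, 0.05, 0.02, 0
lx·mx for x ≥ 5: 0.055, 0.014, 0 → sum = 0.069
V_5 = 0.069 / l_5 = 0.069 / 0.05 = 1.38 → 1.38

1.38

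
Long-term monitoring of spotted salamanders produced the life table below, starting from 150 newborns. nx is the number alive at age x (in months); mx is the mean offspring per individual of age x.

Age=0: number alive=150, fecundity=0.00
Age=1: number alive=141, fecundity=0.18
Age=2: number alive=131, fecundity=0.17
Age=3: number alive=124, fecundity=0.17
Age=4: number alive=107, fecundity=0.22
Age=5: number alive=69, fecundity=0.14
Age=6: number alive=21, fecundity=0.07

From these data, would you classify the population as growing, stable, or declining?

declining

lx = nx/n0 = nx/150: 1, 0.94, 0.87333…, 0.82667…, 0.71333…, 0.46, 0.14
R0 = Σ lx·mx = 0 + 0.1692 + 0.148467… + 0.140533… + 0.156933… + 0.0644 + 0.0098 = 0.689333…
R0 < 1, so the population is declining.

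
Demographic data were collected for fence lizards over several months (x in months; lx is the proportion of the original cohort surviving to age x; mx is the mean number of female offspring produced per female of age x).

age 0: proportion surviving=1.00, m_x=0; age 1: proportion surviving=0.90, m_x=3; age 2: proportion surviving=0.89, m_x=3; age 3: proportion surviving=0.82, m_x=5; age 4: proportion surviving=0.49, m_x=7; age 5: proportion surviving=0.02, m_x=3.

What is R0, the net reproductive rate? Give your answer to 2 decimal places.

lx·mx by age: 0, 2.7, 2.67, 4.1, 3.43, 0.06
R0 = Σ lx·mx = 12.96 → 12.96

12.96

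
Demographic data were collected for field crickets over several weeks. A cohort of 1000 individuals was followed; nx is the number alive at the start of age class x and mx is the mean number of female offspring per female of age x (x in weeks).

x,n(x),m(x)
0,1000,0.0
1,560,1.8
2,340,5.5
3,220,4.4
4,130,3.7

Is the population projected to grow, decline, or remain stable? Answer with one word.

lx = nx/n0 = nx/1000: 1, 0.56, 0.34, 0.22, 0.13
R0 = Σ lx·mx = 0 + 1.008 + 1.87 + 0.968 + 0.481 = 4.327
R0 > 1, so the population is growing.

growing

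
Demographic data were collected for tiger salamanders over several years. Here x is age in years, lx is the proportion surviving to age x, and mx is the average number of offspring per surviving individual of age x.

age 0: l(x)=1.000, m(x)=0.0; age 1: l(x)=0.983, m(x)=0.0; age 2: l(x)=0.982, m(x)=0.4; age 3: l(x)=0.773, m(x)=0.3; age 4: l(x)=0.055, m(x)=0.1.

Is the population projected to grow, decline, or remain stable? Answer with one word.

R0 = Σ lx·mx = 0 + 0 + 0.3928 + 0.2319 + 0.0055 = 0.6302
R0 < 1, so the population is declining.

declining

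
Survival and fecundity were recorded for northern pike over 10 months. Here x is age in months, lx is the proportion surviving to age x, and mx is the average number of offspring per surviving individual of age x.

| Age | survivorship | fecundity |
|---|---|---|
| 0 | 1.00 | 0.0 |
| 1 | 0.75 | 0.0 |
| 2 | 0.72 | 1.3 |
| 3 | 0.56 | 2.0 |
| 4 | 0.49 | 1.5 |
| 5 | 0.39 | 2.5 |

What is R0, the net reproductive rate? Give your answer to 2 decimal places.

3.77

lx·mx by age: 0, 0, 0.936, 1.12, 0.735, 0.975
R0 = Σ lx·mx = 3.766 → 3.77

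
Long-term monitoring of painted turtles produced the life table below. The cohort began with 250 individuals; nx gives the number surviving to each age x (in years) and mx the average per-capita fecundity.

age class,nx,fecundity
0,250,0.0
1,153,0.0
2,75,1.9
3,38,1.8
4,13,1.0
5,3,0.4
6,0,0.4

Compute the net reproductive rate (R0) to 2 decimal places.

lx = nx/n0 = nx/250: 1, 0.612, 0.3, 0.152, 0.052, 0.012, 0
lx·mx by age: 0, 0, 0.57, 0.2736, 0.052, 0.0048, 0
R0 = Σ lx·mx = 0.9004 → 0.90

0.90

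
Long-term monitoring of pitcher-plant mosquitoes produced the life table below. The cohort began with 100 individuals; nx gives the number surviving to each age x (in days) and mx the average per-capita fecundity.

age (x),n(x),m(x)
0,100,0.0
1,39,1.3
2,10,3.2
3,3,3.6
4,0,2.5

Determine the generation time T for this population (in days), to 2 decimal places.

lx = nx/n0 = nx/100: 1, 0.39, 0.1, 0.03, 0
lx·mx: 0, 0.507, 0.32, 0.108, 0 → R0 = 0.935
x·lx·mx: 0, 0.507, 0.64, 0.324, 0 → Σ = 1.471
T = 1.471 / 0.935 = 1.573262… → 1.57

1.57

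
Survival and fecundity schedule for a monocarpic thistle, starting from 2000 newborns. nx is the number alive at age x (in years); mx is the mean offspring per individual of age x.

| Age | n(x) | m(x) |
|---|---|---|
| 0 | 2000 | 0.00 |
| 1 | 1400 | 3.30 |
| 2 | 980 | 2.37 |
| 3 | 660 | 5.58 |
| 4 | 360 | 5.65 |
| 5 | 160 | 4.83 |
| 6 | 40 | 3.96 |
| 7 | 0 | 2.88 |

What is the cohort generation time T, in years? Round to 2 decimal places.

lx = nx/n0 = nx/2000: 1, 0.7, 0.49, 0.33, 0.18, 0.08, 0.02, 0
lx·mx: 0, 2.31, 1.1613, 1.8414, 1.017, 0.3864, 0.0792, 0 → R0 = 6.7953
x·lx·mx: 0, 2.31, 2.3226, 5.5242, 4.068, 1.932, 0.4752, 0 → Σ = 16.632
T = 16.632 / 6.7953 = 2.447574… → 2.45

2.45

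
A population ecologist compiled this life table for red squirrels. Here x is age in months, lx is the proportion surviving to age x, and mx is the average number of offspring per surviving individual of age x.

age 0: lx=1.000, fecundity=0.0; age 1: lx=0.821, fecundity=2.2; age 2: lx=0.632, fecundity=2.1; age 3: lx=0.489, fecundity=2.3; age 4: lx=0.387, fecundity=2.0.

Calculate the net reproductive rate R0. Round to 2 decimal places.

5.03

lx·mx by age: 0, 1.8062, 1.3272, 1.1247, 0.774
R0 = Σ lx·mx = 5.0321 → 5.03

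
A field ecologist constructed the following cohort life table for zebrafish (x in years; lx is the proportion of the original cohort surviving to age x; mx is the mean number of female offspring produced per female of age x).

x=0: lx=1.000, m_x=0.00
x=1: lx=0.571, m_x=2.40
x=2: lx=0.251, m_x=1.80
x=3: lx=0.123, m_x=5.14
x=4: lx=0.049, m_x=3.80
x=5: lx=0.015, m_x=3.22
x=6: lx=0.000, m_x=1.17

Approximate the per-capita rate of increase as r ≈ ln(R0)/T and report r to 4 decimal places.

R0 = Σ lx·mx = 0 + 1.3704 + 0.4518 + 0.63222 + 0.1862 + 0.0483 + 0 = 2.68892
Σ x·lx·mx = 5.15696; T = 5.15696/2.68892 = 1.91786…
r ≈ ln(R0)/T = ln(2.68892)/1.91786… = 0.515753… → 0.5158

0.5158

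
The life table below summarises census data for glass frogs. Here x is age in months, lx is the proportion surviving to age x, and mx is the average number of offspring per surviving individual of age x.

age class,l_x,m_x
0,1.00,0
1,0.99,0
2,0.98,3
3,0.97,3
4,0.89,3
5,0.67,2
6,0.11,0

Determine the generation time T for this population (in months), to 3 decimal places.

3.244

lx·mx: 0, 0, 2.94, 2.91, 2.67, 1.34, 0 → R0 = 9.86
x·lx·mx: 0, 0, 5.88, 8.73, 10.68, 6.7, 0 → Σ = 31.99
T = 31.99 / 9.86 = 3.244422… → 3.244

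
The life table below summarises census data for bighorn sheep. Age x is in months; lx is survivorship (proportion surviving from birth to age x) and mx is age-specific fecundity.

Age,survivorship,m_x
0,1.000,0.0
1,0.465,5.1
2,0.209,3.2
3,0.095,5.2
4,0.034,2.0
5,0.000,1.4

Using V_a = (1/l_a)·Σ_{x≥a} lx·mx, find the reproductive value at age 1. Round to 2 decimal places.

7.75

lx·mx for x ≥ 1: 2.3715, 0.6688, 0.494, 0.068, 0 → sum = 3.6023
V_1 = 3.6023 / l_1 = 3.6023 / 0.465 = 7.746882… → 7.75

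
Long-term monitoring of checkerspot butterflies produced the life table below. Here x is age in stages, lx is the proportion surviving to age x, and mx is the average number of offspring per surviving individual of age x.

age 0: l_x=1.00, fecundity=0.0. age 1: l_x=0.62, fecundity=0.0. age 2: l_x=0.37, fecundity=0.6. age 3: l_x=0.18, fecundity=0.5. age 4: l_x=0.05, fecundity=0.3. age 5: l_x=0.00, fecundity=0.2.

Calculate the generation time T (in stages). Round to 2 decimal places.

lx·mx: 0, 0, 0.222, 0.09, 0.015, 0 → R0 = 0.327
x·lx·mx: 0, 0, 0.444, 0.27, 0.06, 0 → Σ = 0.774
T = 0.774 / 0.327 = 2.366972… → 2.37

2.37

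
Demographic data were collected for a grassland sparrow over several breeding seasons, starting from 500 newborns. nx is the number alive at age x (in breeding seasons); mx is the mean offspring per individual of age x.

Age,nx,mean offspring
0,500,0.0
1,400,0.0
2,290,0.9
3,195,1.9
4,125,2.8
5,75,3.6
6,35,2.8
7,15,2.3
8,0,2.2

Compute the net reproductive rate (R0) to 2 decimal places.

2.77

lx = nx/n0 = nx/500: 1, 0.8, 0.58, 0.39, 0.25, 0.15, 0.07, 0.03, 0
lx·mx by age: 0, 0, 0.522, 0.741, 0.7, 0.54, 0.196, 0.069, 0
R0 = Σ lx·mx = 2.768 → 2.77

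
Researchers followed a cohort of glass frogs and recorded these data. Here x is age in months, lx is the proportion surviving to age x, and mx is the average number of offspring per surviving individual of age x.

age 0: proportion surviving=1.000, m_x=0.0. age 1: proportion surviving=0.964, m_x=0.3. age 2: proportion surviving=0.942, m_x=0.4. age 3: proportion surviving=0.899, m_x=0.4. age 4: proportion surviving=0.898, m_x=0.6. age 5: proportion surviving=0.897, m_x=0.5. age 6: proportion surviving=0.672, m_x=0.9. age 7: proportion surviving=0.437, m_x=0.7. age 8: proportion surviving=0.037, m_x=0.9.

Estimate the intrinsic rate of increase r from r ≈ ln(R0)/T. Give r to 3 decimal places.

0.255

R0 = Σ lx·mx = 0 + 0.2892 + 0.3768 + 0.3596 + 0.5388 + 0.4485 + 0.6048 + 0.3059 + 0.0333 = 2.9569
Σ x·lx·mx = 12.5558; T = 12.5558/2.9569 = 4.24627…
r ≈ ln(R0)/T = ln(2.9569)/4.24627… = 0.25532… → 0.255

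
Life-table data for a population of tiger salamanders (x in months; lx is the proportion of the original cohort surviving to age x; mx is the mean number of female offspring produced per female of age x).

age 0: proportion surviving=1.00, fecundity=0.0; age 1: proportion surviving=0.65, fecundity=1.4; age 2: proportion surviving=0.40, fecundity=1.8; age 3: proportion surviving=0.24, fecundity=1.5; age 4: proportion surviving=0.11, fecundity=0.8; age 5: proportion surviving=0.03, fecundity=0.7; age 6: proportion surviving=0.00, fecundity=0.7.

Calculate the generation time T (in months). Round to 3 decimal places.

lx·mx: 0, 0.91, 0.72, 0.36, 0.088, 0.021, 0 → R0 = 2.099
x·lx·mx: 0, 0.91, 1.44, 1.08, 0.352, 0.105, 0 → Σ = 3.887
T = 3.887 / 2.099 = 1.851834… → 1.852

1.852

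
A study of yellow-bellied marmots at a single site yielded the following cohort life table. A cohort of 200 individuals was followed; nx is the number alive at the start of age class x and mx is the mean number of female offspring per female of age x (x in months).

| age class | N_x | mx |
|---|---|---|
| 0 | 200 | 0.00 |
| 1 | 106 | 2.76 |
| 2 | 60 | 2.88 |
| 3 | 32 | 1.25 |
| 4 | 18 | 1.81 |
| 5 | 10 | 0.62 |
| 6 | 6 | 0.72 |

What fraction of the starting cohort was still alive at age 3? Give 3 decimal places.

l_3 = n_3/n_0 = 32/200 = 0.16 → 0.160

0.160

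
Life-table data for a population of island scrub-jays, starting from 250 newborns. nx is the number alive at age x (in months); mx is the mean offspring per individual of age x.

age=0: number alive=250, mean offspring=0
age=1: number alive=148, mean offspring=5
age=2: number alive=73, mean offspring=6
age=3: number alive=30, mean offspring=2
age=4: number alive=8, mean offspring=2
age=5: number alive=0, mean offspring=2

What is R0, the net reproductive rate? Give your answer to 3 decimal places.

lx = nx/n0 = nx/250: 1, 0.592, 0.292, 0.12, 0.032, 0
lx·mx by age: 0, 2.96, 1.752, 0.24, 0.064, 0
R0 = Σ lx·mx = 5.016 → 5.016

5.016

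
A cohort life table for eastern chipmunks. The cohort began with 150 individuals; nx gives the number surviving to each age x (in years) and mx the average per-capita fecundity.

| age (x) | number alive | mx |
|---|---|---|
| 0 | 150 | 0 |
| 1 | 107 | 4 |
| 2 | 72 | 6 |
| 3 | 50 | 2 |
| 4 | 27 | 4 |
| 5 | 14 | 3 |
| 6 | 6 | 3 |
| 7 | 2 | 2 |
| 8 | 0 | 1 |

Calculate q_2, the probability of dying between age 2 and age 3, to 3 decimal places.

lx = nx/n0 = nx/150: 1, 0.71333…, 0.48, 0.33333…, 0.18, 0.09333…, 0.04, 0.01333…, 0
q_2 = (l_2 − l_3) / l_2 = (0.48 − 0.333333…) / 0.48
     = 0.146667… / 0.48 = 0.305556… → 0.306

0.306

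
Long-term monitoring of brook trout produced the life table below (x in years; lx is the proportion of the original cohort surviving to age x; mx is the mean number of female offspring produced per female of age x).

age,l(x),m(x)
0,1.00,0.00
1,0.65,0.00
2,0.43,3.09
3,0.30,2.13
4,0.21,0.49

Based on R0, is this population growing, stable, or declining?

R0 = Σ lx·mx = 0 + 0 + 1.3287 + 0.639 + 0.1029 = 2.0706
R0 > 1, so the population is growing.

growing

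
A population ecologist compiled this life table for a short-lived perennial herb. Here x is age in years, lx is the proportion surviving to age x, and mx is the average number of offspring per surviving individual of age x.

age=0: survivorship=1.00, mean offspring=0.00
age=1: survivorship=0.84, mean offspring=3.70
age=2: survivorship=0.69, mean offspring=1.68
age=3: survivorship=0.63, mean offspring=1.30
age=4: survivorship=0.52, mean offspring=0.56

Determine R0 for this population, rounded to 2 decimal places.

lx·mx by age: 0, 3.108, 1.1592, 0.819, 0.2912
R0 = Σ lx·mx = 5.3774 → 5.38

5.38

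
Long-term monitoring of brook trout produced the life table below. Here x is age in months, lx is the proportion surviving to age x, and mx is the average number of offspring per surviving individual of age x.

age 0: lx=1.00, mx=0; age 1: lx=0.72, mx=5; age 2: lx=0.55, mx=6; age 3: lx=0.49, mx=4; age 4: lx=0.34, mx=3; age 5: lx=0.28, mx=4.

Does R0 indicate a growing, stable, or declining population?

R0 = Σ lx·mx = 0 + 3.6 + 3.3 + 1.96 + 1.02 + 1.12 = 11
R0 > 1, so the population is growing.

growing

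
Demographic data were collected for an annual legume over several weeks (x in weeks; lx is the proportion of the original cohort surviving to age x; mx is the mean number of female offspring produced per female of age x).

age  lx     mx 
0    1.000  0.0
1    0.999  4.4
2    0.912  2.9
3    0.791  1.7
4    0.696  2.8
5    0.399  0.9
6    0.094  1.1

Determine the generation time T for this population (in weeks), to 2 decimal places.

lx·mx: 0, 4.3956, 2.6448, 1.3447, 1.9488, 0.3591, 0.1034 → R0 = 10.7964
x·lx·mx: 0, 4.3956, 5.2896, 4.0341, 7.7952, 1.7955, 0.6204 → Σ = 23.9304
T = 23.9304 / 10.7964 = 2.216517… → 2.22

2.22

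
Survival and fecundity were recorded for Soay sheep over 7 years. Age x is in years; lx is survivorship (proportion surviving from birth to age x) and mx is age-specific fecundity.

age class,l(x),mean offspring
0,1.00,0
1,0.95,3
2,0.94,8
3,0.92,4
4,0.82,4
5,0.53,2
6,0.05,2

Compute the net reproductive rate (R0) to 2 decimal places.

lx·mx by age: 0, 2.85, 7.52, 3.68, 3.28, 1.06, 0.1
R0 = Σ lx·mx = 18.49 → 18.49

18.49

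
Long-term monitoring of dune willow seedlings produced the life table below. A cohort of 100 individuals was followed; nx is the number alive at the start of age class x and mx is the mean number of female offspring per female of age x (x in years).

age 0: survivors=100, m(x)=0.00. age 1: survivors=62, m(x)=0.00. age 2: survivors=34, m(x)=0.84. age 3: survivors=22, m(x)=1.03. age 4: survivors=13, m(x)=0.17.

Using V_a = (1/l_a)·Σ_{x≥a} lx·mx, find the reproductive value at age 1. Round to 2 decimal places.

lx = nx/n0 = nx/100: 1, 0.62, 0.34, 0.22, 0.13
lx·mx for x ≥ 1: 0, 0.2856, 0.2266, 0.0221 → sum = 0.5343
V_1 = 0.5343 / l_1 = 0.5343 / 0.62 = 0.861774… → 0.86

0.86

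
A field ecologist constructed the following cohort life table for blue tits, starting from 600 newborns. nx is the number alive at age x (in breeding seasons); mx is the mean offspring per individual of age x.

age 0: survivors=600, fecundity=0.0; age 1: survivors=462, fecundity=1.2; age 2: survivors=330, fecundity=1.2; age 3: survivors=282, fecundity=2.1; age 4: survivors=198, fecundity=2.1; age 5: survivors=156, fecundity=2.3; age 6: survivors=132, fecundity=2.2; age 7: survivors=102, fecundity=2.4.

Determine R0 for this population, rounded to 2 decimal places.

4.75

lx = nx/n0 = nx/600: 1, 0.77, 0.55, 0.47, 0.33, 0.26, 0.22, 0.17
lx·mx by age: 0, 0.924, 0.66, 0.987, 0.693, 0.598, 0.484, 0.408
R0 = Σ lx·mx = 4.754 → 4.75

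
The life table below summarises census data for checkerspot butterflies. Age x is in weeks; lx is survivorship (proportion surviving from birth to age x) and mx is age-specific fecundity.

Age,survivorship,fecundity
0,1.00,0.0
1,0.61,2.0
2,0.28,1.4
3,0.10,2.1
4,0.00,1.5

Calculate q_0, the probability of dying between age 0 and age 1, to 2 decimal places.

0.39

q_0 = (l_0 − l_1) / l_0 = (1 − 0.61) / 1
     = 0.39 / 1 = 0.39 → 0.39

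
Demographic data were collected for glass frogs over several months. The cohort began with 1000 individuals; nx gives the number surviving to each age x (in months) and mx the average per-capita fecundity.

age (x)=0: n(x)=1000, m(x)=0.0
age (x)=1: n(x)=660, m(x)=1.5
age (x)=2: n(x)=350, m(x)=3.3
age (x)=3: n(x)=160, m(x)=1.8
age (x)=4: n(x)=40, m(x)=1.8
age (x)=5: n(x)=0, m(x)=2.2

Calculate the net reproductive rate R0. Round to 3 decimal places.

lx = nx/n0 = nx/1000: 1, 0.66, 0.35, 0.16, 0.04, 0
lx·mx by age: 0, 0.99, 1.155, 0.288, 0.072, 0
R0 = Σ lx·mx = 2.505 → 2.505

2.505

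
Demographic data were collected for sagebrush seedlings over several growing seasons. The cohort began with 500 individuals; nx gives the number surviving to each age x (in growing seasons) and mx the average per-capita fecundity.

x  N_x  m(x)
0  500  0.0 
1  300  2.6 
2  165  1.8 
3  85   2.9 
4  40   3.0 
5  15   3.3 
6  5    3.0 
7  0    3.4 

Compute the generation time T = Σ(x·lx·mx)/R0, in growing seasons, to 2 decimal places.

lx = nx/n0 = nx/500: 1, 0.6, 0.33, 0.17, 0.08, 0.03, 0.01, 0
lx·mx: 0, 1.56, 0.594, 0.493, 0.24, 0.099, 0.03, 0 → R0 = 3.016
x·lx·mx: 0, 1.56, 1.188, 1.479, 0.96, 0.495, 0.18, 0 → Σ = 5.862
T = 5.862 / 3.016 = 1.943634… → 1.94

1.94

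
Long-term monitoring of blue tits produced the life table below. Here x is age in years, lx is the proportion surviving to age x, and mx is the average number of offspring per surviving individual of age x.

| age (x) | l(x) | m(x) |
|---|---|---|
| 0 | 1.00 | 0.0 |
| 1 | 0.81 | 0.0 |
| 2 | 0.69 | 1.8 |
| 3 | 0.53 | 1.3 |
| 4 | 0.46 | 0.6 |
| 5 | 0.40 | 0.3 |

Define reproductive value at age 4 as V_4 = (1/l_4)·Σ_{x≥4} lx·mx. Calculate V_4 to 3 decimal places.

0.861

lx·mx for x ≥ 4: 0.276, 0.12 → sum = 0.396
V_4 = 0.396 / l_4 = 0.396 / 0.46 = 0.86087… → 0.861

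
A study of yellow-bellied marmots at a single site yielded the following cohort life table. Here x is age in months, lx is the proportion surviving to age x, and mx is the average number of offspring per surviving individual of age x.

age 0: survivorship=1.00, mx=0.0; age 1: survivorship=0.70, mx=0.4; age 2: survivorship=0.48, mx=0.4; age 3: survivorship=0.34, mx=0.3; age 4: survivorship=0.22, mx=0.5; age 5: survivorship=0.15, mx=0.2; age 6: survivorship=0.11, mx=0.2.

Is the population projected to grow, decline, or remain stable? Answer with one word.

declining

R0 = Σ lx·mx = 0 + 0.28 + 0.192 + 0.102 + 0.11 + 0.03 + 0.022 = 0.736
R0 < 1, so the population is declining.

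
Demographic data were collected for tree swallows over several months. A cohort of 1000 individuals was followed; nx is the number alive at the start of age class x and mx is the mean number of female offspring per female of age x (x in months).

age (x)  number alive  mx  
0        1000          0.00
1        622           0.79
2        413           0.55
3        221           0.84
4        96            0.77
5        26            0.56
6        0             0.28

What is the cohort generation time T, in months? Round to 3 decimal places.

lx = nx/n0 = nx/1000: 1, 0.622, 0.413, 0.221, 0.096, 0.026, 0
lx·mx: 0, 0.49138, 0.22715, 0.18564, 0.07392, 0.01456, 0 → R0 = 0.99265
x·lx·mx: 0, 0.49138, 0.4543, 0.55692, 0.29568, 0.0728, 0 → Σ = 1.87108
T = 1.87108 / 0.99265 = 1.884934… → 1.885

1.885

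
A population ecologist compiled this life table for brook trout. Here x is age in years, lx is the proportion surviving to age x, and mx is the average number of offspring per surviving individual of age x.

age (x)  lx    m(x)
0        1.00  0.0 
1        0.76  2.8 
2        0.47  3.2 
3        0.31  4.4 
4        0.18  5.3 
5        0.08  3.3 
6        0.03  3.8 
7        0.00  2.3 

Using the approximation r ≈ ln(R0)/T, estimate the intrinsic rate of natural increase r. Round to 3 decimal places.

0.776

R0 = Σ lx·mx = 0 + 2.128 + 1.504 + 1.364 + 0.954 + 0.264 + 0.114 + 0 = 6.328
Σ x·lx·mx = 15.048; T = 15.048/6.328 = 2.378…
r ≈ ln(R0)/T = ln(6.328)/2.378… = 0.77585… → 0.776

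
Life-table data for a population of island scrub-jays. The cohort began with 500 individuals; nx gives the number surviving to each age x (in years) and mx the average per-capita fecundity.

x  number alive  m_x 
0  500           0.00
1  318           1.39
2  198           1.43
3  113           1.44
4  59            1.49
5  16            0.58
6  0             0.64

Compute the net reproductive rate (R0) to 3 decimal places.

lx = nx/n0 = nx/500: 1, 0.636, 0.396, 0.226, 0.118, 0.032, 0
lx·mx by age: 0, 0.88404, 0.56628, 0.32544, 0.17582, 0.01856, 0
R0 = Σ lx·mx = 1.97014 → 1.970

1.970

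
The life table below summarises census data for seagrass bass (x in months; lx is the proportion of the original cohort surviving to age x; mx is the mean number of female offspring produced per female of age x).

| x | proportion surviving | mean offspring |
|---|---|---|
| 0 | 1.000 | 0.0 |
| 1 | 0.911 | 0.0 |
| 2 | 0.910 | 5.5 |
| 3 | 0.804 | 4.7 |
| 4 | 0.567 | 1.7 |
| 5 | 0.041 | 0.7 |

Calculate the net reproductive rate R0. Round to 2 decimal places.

lx·mx by age: 0, 0, 5.005, 3.7788, 0.9639, 0.0287
R0 = Σ lx·mx = 9.7764 → 9.78

9.78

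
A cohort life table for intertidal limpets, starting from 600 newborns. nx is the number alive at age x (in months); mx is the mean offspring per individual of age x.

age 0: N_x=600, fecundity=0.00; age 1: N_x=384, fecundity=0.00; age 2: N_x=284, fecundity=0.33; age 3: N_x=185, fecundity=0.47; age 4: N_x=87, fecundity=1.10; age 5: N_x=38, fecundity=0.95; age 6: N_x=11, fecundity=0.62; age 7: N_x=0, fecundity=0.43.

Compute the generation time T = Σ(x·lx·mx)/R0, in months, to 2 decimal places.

lx = nx/n0 = nx/600: 1, 0.64, 0.47333…, 0.30833…, 0.145, 0.06333…, 0.01833…, 0
lx·mx: 0, 0, 0.1562…, 0.144917…, 0.1595, 0.060167…, 0.011367…, 0 → R0 = 0.53215…
x·lx·mx: 0, 0, 0.3124…, 0.43475…, 0.638, 0.300833…, 0.0682…, 0 → Σ = 1.754183…
T = 1.754183… / 0.53215… = 3.296408… → 3.30

3.30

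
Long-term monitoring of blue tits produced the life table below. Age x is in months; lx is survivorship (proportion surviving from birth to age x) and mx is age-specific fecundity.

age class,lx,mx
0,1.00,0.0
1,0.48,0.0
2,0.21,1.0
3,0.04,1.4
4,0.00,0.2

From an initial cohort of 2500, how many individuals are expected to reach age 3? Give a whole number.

Expected survivors = N0 · l_3 = 2500 × 0.04 = 100 → 100

100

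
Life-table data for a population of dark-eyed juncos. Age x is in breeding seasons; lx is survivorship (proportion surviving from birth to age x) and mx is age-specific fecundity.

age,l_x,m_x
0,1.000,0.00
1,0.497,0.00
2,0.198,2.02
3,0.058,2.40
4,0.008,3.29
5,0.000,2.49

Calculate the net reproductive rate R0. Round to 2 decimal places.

lx·mx by age: 0, 0, 0.39996, 0.1392, 0.02632, 0
R0 = Σ lx·mx = 0.56548 → 0.57

0.57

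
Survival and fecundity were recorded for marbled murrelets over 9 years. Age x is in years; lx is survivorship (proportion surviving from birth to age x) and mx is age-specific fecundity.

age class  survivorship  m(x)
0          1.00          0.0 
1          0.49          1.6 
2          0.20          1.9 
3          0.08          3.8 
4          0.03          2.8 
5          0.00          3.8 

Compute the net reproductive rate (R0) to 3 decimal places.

lx·mx by age: 0, 0.784, 0.38, 0.304, 0.084, 0
R0 = Σ lx·mx = 1.552 → 1.552

1.552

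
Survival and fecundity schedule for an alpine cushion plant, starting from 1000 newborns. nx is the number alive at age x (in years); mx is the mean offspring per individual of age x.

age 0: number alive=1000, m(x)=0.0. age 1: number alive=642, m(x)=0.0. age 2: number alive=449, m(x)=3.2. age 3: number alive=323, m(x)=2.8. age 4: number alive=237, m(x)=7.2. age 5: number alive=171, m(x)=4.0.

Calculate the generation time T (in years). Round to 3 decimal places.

3.346

lx = nx/n0 = nx/1000: 1, 0.642, 0.449, 0.323, 0.237, 0.171
lx·mx: 0, 0, 1.4368, 0.9044, 1.7064, 0.684 → R0 = 4.7316
x·lx·mx: 0, 0, 2.8736, 2.7132, 6.8256, 3.42 → Σ = 15.8324
T = 15.8324 / 4.7316 = 3.346099… → 3.346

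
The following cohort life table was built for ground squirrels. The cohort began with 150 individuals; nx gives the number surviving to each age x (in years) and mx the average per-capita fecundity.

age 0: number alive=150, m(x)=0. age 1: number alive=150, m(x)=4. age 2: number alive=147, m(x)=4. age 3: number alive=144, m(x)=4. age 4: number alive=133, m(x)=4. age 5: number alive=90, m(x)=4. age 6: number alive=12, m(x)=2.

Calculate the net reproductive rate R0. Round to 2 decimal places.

lx = nx/n0 = nx/150: 1, 1, 0.98, 0.96, 0.88667…, 0.6, 0.08
lx·mx by age: 0, 4, 3.92, 3.84, 3.546667…, 2.4, 0.16
R0 = Σ lx·mx = 17.866667… → 17.87

17.87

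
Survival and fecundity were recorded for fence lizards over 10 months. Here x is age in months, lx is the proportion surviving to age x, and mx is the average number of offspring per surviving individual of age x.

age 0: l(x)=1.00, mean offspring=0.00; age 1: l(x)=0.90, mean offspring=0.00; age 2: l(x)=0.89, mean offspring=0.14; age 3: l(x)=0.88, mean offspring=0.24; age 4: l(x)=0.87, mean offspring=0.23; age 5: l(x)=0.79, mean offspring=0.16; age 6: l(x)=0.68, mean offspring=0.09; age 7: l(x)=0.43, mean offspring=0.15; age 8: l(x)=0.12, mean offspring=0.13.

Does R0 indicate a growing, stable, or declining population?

declining

R0 = Σ lx·mx = 0 + 0 + 0.1246 + 0.2112 + 0.2001 + 0.1264 + 0.0612 + 0.0645 + 0.0156 = 0.8036
R0 < 1, so the population is declining.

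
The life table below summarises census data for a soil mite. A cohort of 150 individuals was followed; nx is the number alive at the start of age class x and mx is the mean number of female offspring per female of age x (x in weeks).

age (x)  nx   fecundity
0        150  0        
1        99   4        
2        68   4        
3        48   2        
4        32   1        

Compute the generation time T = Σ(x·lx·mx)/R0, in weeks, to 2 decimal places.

lx = nx/n0 = nx/150: 1, 0.66, 0.45333…, 0.32, 0.21333…
lx·mx: 0, 2.64, 1.813333…, 0.64, 0.213333… → R0 = 5.306667…
x·lx·mx: 0, 2.64, 3.626667…, 1.92, 0.853333… → Σ = 9.04…
T = 9.04… / 5.306667… = 1.703518… → 1.70

1.70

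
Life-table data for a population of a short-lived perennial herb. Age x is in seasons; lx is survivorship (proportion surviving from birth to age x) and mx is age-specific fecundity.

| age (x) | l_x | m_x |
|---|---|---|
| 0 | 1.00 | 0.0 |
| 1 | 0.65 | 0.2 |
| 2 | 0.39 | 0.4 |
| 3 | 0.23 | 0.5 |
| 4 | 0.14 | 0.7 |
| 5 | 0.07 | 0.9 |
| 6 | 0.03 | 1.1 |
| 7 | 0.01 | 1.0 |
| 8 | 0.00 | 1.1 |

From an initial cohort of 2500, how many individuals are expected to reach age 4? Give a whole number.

Expected survivors = N0 · l_4 = 2500 × 0.14 = 350 → 350

350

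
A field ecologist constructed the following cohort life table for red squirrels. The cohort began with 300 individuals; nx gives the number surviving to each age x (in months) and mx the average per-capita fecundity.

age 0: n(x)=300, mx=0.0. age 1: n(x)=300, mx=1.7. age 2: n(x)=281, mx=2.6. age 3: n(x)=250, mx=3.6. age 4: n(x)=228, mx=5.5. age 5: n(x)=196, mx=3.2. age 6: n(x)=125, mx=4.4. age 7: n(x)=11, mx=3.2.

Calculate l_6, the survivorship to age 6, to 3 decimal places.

l_6 = n_6/n_0 = 125/300 = 0.416667… → 0.417

0.417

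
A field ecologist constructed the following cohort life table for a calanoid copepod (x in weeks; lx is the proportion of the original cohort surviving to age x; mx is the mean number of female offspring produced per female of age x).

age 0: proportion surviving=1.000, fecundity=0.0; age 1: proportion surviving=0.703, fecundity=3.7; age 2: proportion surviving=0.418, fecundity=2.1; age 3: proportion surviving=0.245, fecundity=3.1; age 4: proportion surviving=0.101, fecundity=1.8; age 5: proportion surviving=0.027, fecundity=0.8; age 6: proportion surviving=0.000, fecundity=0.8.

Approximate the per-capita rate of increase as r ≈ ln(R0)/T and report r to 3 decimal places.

R0 = Σ lx·mx = 0 + 2.6011 + 0.8778 + 0.7595 + 0.1818 + 0.0216 + 0 = 4.4418
Σ x·lx·mx = 7.4704; T = 7.4704/4.4418 = 1.68184…
r ≈ ln(R0)/T = ln(4.4418)/1.68184… = 0.88656… → 0.887

0.887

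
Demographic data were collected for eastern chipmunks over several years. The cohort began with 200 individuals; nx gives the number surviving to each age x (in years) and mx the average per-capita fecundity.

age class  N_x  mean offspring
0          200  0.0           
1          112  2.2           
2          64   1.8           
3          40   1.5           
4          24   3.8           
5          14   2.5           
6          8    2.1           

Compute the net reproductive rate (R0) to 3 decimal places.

2.823

lx = nx/n0 = nx/200: 1, 0.56, 0.32, 0.2, 0.12, 0.07, 0.04
lx·mx by age: 0, 1.232, 0.576, 0.3, 0.456, 0.175, 0.084
R0 = Σ lx·mx = 2.823 → 2.823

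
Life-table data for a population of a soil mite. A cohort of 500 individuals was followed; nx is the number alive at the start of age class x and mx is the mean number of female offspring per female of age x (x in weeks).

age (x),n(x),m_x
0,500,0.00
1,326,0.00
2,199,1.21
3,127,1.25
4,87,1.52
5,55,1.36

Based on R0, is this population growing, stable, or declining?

lx = nx/n0 = nx/500: 1, 0.652, 0.398, 0.254, 0.174, 0.11
R0 = Σ lx·mx = 0 + 0 + 0.48158 + 0.3175 + 0.26448 + 0.1496 = 1.21316
R0 > 1, so the population is growing.

growing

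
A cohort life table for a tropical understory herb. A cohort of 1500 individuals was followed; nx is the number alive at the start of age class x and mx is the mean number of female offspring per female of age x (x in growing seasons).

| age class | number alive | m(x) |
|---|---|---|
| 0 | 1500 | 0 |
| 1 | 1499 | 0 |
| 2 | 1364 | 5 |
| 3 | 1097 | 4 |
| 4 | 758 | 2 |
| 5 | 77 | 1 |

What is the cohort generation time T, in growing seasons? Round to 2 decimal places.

2.60

lx = nx/n0 = nx/1500: 1, 0.99933…, 0.90933…, 0.73133…, 0.50533…, 0.05133…
lx·mx: 0, 0, 4.546667…, 2.925333…, 1.010667…, 0.051333… → R0 = 8.534…
x·lx·mx: 0, 0, 9.093333…, 8.776…, 4.042667…, 0.256667… → Σ = 22.168667…
T = 22.168667… / 8.534… = 2.597688… → 2.60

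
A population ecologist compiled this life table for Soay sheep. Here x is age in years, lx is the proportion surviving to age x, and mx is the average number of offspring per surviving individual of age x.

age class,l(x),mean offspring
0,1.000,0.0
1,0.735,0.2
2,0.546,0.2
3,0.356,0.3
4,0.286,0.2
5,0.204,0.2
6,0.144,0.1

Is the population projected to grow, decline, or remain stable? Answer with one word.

declining

R0 = Σ lx·mx = 0 + 0.147 + 0.1092 + 0.1068 + 0.0572 + 0.0408 + 0.0144 = 0.4754
R0 < 1, so the population is declining.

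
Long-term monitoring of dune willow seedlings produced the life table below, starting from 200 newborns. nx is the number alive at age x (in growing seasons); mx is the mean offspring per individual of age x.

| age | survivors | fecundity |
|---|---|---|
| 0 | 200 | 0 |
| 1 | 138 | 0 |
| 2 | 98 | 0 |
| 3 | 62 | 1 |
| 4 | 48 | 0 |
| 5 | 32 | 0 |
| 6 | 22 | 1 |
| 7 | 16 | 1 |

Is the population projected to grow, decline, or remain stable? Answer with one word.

declining

lx = nx/n0 = nx/200: 1, 0.69, 0.49, 0.31, 0.24, 0.16, 0.11, 0.08
R0 = Σ lx·mx = 0 + 0 + 0 + 0.31 + 0 + 0 + 0.11 + 0.08 = 0.5
R0 < 1, so the population is declining.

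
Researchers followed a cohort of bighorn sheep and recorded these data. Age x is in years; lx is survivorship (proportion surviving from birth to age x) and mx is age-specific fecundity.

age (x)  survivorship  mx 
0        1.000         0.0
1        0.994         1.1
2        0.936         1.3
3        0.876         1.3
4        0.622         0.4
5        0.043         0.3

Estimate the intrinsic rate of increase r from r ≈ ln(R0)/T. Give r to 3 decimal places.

R0 = Σ lx·mx = 0 + 1.0934 + 1.2168 + 1.1388 + 0.2488 + 0.0129 = 3.7107
Σ x·lx·mx = 8.0031; T = 8.0031/3.7107 = 2.15676…
r ≈ ln(R0)/T = ln(3.7107)/2.15676… = 0.60796… → 0.608

0.608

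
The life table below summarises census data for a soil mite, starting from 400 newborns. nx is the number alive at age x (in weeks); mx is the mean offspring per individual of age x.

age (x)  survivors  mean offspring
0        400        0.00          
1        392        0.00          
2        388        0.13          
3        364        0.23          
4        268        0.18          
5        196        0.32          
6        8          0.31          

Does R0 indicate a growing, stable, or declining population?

lx = nx/n0 = nx/400: 1, 0.98, 0.97, 0.91, 0.67, 0.49, 0.02
R0 = Σ lx·mx = 0 + 0 + 0.1261 + 0.2093 + 0.1206 + 0.1568 + 0.0062 = 0.619
R0 < 1, so the population is declining.

declining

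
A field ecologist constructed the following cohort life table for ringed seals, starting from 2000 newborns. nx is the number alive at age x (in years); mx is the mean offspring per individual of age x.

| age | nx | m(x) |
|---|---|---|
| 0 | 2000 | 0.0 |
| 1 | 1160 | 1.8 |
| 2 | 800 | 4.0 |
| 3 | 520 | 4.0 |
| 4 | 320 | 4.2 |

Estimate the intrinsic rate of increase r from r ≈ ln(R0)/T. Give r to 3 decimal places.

lx = nx/n0 = nx/2000: 1, 0.58, 0.4, 0.26, 0.16
R0 = Σ lx·mx = 0 + 1.044 + 1.6 + 1.04 + 0.672 = 4.356
Σ x·lx·mx = 10.052; T = 10.052/4.356 = 2.30762…
r ≈ ln(R0)/T = ln(4.356)/2.30762… = 0.63769… → 0.638

0.638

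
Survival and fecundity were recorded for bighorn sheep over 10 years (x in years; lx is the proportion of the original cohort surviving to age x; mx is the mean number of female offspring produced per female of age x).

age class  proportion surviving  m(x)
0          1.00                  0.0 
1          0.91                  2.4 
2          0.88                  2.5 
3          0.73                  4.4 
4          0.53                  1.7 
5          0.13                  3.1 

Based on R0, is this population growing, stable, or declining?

growing

R0 = Σ lx·mx = 0 + 2.184 + 2.2 + 3.212 + 0.901 + 0.403 = 8.9
R0 > 1, so the population is growing.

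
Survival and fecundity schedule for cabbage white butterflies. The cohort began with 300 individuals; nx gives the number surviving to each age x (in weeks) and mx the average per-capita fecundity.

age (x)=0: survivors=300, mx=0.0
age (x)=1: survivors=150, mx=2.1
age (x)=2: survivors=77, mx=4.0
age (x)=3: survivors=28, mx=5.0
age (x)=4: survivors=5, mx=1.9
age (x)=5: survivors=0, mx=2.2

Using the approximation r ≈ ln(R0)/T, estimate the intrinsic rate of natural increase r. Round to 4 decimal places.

0.5260

lx = nx/n0 = nx/300: 1, 0.5, 0.25667…, 0.09333…, 0.01667…, 0
R0 = Σ lx·mx = 0 + 1.05 + 1.02667… + 0.46667… + 0.03167… + 0 = 2.575…
Σ x·lx·mx = 4.63…; T = 4.63…/2.575… = 1.79806…
r ≈ ln(R0)/T = ln(2.575…)/1.79806… = 0.526039… → 0.5260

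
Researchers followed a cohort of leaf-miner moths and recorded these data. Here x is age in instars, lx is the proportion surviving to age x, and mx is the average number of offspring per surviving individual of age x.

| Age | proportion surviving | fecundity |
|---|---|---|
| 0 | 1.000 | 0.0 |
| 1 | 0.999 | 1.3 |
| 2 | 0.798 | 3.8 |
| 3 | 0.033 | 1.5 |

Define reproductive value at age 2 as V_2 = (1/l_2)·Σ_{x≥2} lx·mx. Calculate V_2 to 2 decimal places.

lx·mx for x ≥ 2: 3.0324, 0.0495 → sum = 3.0819
V_2 = 3.0819 / l_2 = 3.0819 / 0.798 = 3.86203… → 3.86

3.86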